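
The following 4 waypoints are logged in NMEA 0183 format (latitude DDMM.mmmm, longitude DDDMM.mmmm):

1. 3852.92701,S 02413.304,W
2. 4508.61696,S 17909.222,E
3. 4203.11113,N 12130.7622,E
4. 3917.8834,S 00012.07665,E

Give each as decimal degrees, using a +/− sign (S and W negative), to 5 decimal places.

Point 1:
  φ: degrees = first 2 digits = 38, minutes = 52.92701; 38 + 52.92701/60 = 38.882117
  S → negative
  Longitude: split at 3 digits → 024° and 13.304′; 24 + 13.304/60 = 24.221733
  W ⇒ negate
Point 2:
  Lat: degrees = first 2 digits = 45, minutes = 8.61696; 45 + 8.61696/60 = 45.143616
  S → negative
  λ: split at 3 digits → 179° and 9.222′; 179 + 9.222/60 = 179.153700
  E ⇒ keep positive
Point 3:
  Latitude: degrees = first 2 digits = 42, minutes = 3.11113; 42 + 3.11113/60 = 42.051852
  N ⇒ keep positive
  Lon: split at 3 digits → 121° and 30.7622′; 121 + 30.7622/60 = 121.512703
  E → positive
Point 4:
  Latitude: degrees = first 2 digits = 39, minutes = 17.8834; 39 + 17.8834/60 = 39.298057
  S → negative
  Lon: degrees = first 3 digits = 0, minutes = 12.07665; 0 + 12.07665/60 = 0.201278
  E → positive

1. -38.88212, -24.22173
2. -45.14362, 179.15370
3. 42.05185, 121.51270
4. -39.29806, 0.20128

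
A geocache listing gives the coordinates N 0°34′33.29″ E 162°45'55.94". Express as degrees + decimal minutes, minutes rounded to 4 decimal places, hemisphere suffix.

0° 34.5548′ N, 162° 45.9323′ E

Lat: 34 + 33.29/60 = 34.554833′
Lon: 45 + 55.94/60 = 45.932333′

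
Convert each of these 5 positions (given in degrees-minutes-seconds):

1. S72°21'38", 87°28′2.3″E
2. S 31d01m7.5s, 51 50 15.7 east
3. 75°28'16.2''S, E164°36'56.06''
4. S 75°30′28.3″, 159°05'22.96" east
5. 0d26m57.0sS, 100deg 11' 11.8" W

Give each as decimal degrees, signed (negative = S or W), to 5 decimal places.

Point 1:
  Lat: 72° + 21/60 + 38/3600 = 72 + 0.350000 + 0.010556 = 72.360556
  S → negative
  Longitude: 87° + 28/60 + 2.3/3600 = 87 + 0.466667 + 0.000639 = 87.467306
  E ⇒ keep positive
Point 2:
  Lat: 31° + 1/60 + 7.5/3600 = 31 + 0.016667 + 0.002083 = 31.018750
  S → negative
  Lon: 50′ + 15.7″ = 50.26167′; 51 + 50.26167/60 = 51.837694
  E → positive
Point 3:
  Lat: 75 + 28/60 + 16.2/3600 = 75.471167
  S ⇒ negate
  Longitude: 36′ + 56.06″ = 36.93433′; 164 + 36.93433/60 = 164.615572
  E → positive
Point 4:
  Lat: 30′ + 28.3″ = 30.47167′; 75 + 30.47167/60 = 75.507861
  S → negative
  Lon: 159° + 5/60 + 22.96/3600 = 159 + 0.083333 + 0.006378 = 159.089711
  E ⇒ keep positive
Point 5:
  Latitude: 0° + 26/60 + 57/3600 = 0 + 0.433333 + 0.015833 = 0.449167
  S ⇒ negate
  Lon: 11′ + 11.8″ = 11.19667′; 100 + 11.19667/60 = 100.186611
  W → negative

1. -72.36056, 87.46731
2. -31.01875, 51.83769
3. -75.47117, 164.61557
4. -75.50786, 159.08971
5. -0.44917, -100.18661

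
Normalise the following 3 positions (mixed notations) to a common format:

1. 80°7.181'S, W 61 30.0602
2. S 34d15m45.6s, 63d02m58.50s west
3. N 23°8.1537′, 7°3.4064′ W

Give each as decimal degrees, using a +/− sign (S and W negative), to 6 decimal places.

1. -80.119683, -61.501003
2. -34.262667, -63.049583
3. 23.135895, -7.056773

Point 1:
  φ: 80 + 7.181/60 = 80.1196833
  S → negative
  Longitude: 61 + 30.0602/60 = 61.5010033
  hemisphere W, so the sign is −
Point 2:
  φ: 34 + 15/60 + 45.6/3600 = 34.2626667
  hemisphere S, so the sign is −
  λ: 63° + 2/60 + 58.5/3600 = 63 + 0.033333 + 0.016250 = 63.0495833
  W → negative
Point 3:
  Latitude: 23 + 8.1537/60 = 23.1358950
  N → positive
  Lon: 7 + 3.4064/60 = 7.0567733
  W ⇒ negate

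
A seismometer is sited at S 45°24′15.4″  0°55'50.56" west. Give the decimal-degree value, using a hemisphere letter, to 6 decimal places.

45.404278° S, 0.930711° W

Latitude: 45° + 24/60 + 15.4/3600 = 45 + 0.400000 + 0.004278 = 45.4042778
λ: 0 + 55/60 + 50.56/3600 = 0.9307111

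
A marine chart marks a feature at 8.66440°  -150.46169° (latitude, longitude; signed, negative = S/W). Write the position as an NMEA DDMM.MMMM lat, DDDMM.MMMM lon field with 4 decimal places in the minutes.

0839.8640,N / 15027.7014,W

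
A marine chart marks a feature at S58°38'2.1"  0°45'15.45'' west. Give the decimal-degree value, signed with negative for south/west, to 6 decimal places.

φ: 38′ + 2.1″ = 38.03500′; 58 + 38.03500/60 = 58.6339167
S → negative
Lon: 0° + 45/60 + 15.45/3600 = 0 + 0.750000 + 0.004292 = 0.7542917
W ⇒ negate

-58.633917, -0.754292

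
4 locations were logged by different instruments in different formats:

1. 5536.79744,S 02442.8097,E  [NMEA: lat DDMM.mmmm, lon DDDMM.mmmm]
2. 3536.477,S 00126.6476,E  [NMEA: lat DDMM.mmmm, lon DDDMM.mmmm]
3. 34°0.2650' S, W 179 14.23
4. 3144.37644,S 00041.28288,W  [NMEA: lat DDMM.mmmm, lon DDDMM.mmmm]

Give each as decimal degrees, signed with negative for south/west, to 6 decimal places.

1. -55.613291, 24.713495
2. -35.607950, 1.444127
3. -34.004417, -179.237167
4. -31.739607, -0.688048

Point 1:
  Latitude: degrees = first 2 digits = 55, minutes = 36.79744; 55 + 36.79744/60 = 55.6132907
  S ⇒ negate
  Lon: split at 3 digits → 024° and 42.8097′; 24 + 42.8097/60 = 24.7134950
  E ⇒ keep positive
Point 2:
  Lat: degrees = first 2 digits = 35, minutes = 36.477; 35 + 36.477/60 = 35.6079500
  S → negative
  λ: split at 3 digits → 001° and 26.6476′; 1 + 26.6476/60 = 1.4441267
  E ⇒ keep positive
Point 3:
  Lat: 34 + 0.265/60 = 34.0044167
  hemisphere S, so the sign is −
  Lon: 14.23′ = 0.237167°; total 179.2371667
  hemisphere W, so the sign is −
Point 4:
  Latitude: degrees = first 2 digits = 31, minutes = 44.37644; 31 + 44.37644/60 = 31.7396073
  S ⇒ negate
  λ: split at 3 digits → 000° and 41.28288′; 0 + 41.28288/60 = 0.6880480
  W → negative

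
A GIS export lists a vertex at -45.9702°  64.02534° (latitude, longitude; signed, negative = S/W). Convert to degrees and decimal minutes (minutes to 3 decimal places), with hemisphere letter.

Latitude is negative → S; |value| = 45.970200
Latitude: minutes = (45.970200 − 45) × 60 = 58.21200
λ: 64° + 0.025340 × 60 = 64° 1.52040′

45° 58.212′ S, 64° 1.520′ E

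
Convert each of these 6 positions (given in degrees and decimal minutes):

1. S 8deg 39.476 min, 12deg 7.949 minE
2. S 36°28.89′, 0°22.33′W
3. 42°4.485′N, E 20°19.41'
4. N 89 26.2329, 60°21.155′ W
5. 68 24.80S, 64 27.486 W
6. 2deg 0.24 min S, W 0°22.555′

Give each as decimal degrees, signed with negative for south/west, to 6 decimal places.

Point 1:
  Latitude: 8 + 39.476/60 = 8.6579333
  S ⇒ negate
  λ: 12 + 7.949/60 = 12.1324833
  E ⇒ keep positive
Point 2:
  Lat: 28.89′ = 0.481500°; total 36.4815000
  hemisphere S, so the sign is −
  Longitude: 22.33′ = 0.372167°; total 0.3721667
  W → negative
Point 3:
  Lat: 42 + 4.485/60 = 42.0747500
  N → positive
  Longitude: 19.41′ = 0.323500°; total 20.3235000
  E ⇒ keep positive
Point 4:
  φ: 89 + 26.2329/60 = 89.4372150
  N → positive
  Lon: 60 + 21.155/60 = 60.3525833
  W ⇒ negate
Point 5:
  φ: 68 + 24.8/60 = 68.4133333
  hemisphere S, so the sign is −
  λ: 64 + 27.486/60 = 64.4581000
  hemisphere W, so the sign is −
Point 6:
  Latitude: 2 + 0.24/60 = 2.0040000
  hemisphere S, so the sign is −
  Lon: 22.555′ = 0.375917°; total 0.3759167
  hemisphere W, so the sign is −

1. -8.657933, 12.132483
2. -36.481500, -0.372167
3. 42.074750, 20.323500
4. 89.437215, -60.352583
5. -68.413333, -64.458100
6. -2.004000, -0.375917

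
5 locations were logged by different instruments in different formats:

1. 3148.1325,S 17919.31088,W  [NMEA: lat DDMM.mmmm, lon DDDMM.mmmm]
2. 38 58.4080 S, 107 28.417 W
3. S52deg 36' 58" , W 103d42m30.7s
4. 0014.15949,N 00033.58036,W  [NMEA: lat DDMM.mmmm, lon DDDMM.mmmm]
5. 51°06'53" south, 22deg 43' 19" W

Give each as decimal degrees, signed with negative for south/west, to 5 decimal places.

Point 1:
  Latitude: degrees = first 2 digits = 31, minutes = 48.1325; 31 + 48.1325/60 = 31.802208
  S ⇒ negate
  Lon: degrees = first 3 digits = 179, minutes = 19.31088; 179 + 19.31088/60 = 179.321848
  W → negative
Point 2:
  Latitude: 58.408′ = 0.973467°; total 38.973467
  hemisphere S, so the sign is −
  Longitude: 107 + 28.417/60 = 107.473617
  W → negative
Point 3:
  φ: 36′ + 58″ = 36.96667′; 52 + 36.96667/60 = 52.616111
  hemisphere S, so the sign is −
  Longitude: 103° + 42/60 + 30.7/3600 = 103 + 0.700000 + 0.008528 = 103.708528
  W → negative
Point 4:
  Lat: degrees = first 2 digits = 0, minutes = 14.15949; 0 + 14.15949/60 = 0.235992
  N ⇒ keep positive
  Lon: split at 3 digits → 000° and 33.58036′; 0 + 33.58036/60 = 0.559673
  W ⇒ negate
Point 5:
  Latitude: 51 + 6/60 + 53/3600 = 51.114722
  hemisphere S, so the sign is −
  Lon: 22° + 43/60 + 19/3600 = 22 + 0.716667 + 0.005278 = 22.721944
  W → negative

1. -31.80221, -179.32185
2. -38.97347, -107.47362
3. -52.61611, -103.70853
4. 0.23599, -0.55967
5. -51.11472, -22.72194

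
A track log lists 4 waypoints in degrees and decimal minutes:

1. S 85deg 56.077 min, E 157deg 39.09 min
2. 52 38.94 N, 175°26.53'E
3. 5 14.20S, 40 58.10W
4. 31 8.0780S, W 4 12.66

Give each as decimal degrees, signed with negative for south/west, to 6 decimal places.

1. -85.934617, 157.651500
2. 52.649000, 175.442167
3. -5.236667, -40.968333
4. -31.134633, -4.211000

Point 1:
  φ: 56.077′ = 0.934617°; total 85.9346167
  hemisphere S, so the sign is −
  Lon: 39.09′ = 0.651500°; total 157.6515000
  E ⇒ keep positive
Point 2:
  Latitude: 38.94′ = 0.649000°; total 52.6490000
  N ⇒ keep positive
  Lon: 175 + 26.53/60 = 175.4421667
  E → positive
Point 3:
  φ: 5 + 14.2/60 = 5.2366667
  S ⇒ negate
  Longitude: 58.1′ = 0.968333°; total 40.9683333
  hemisphere W, so the sign is −
Point 4:
  Latitude: 8.078′ = 0.134633°; total 31.1346333
  S ⇒ negate
  Lon: 4 + 12.66/60 = 4.2110000
  hemisphere W, so the sign is −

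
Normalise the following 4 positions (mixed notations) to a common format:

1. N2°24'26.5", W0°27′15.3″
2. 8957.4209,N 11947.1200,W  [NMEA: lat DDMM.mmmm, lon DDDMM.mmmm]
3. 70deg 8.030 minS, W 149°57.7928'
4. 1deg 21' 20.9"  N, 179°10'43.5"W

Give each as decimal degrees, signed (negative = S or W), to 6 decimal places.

Point 1:
  Lat: 2° + 24/60 + 26.5/3600 = 2 + 0.400000 + 0.007361 = 2.4073611
  N ⇒ keep positive
  λ: 27′ + 15.3″ = 27.25500′; 0 + 27.25500/60 = 0.4542500
  W ⇒ negate
Point 2:
  Lat: degrees = first 2 digits = 89, minutes = 57.4209; 89 + 57.4209/60 = 89.9570150
  N → positive
  Lon: split at 3 digits → 119° and 47.12′; 119 + 47.12/60 = 119.7853333
  W ⇒ negate
Point 3:
  φ: 70 + 8.03/60 = 70.1338333
  hemisphere S, so the sign is −
  Lon: 149 + 57.7928/60 = 149.9632133
  W ⇒ negate
Point 4:
  Lat: 21′ + 20.9″ = 21.34833′; 1 + 21.34833/60 = 1.3558056
  N ⇒ keep positive
  Longitude: 10′ + 43.5″ = 10.72500′; 179 + 10.72500/60 = 179.1787500
  W → negative

1. 2.407361, -0.454250
2. 89.957015, -119.785333
3. -70.133833, -149.963213
4. 1.355806, -179.178750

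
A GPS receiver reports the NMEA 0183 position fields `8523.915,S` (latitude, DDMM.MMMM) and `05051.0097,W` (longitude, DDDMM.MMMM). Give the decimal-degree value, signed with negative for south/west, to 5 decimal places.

-85.39858, -50.85016

φ: degrees = first 2 digits = 85, minutes = 23.915; 85 + 23.915/60 = 85.398583
S → negative
λ: split at 3 digits → 050° and 51.0097′; 50 + 51.0097/60 = 50.850162
W ⇒ negate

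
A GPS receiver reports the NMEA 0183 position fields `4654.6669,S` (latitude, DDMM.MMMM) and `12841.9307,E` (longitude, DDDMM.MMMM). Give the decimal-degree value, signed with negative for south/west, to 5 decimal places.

-46.91112, 128.69885

φ: split at 2 digits → 46° and 54.6669′; 46 + 54.6669/60 = 46.911115
S ⇒ negate
λ: split at 3 digits → 128° and 41.9307′; 128 + 41.9307/60 = 128.698845
E → positive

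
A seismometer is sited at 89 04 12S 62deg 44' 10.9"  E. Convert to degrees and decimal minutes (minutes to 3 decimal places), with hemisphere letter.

89° 4.200′ S, 62° 44.182′ E

φ: 4 + 12/60 = 4.20000′
Longitude: seconds/60 = 0.18167; minutes = 44 + 0.18167 = 44.18167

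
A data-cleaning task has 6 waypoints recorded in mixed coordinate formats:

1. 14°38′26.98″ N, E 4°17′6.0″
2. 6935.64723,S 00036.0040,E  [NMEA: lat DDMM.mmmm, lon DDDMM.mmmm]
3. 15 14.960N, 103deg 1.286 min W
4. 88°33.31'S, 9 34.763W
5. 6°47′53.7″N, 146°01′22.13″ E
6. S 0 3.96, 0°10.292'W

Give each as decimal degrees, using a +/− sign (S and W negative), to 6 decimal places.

Point 1:
  φ: 14° + 38/60 + 26.98/3600 = 14 + 0.633333 + 0.007494 = 14.6408278
  N → positive
  Longitude: 4° + 17/60 + 6/3600 = 4 + 0.283333 + 0.001667 = 4.2850000
  E ⇒ keep positive
Point 2:
  φ: split at 2 digits → 69° and 35.64723′; 69 + 35.64723/60 = 69.5941205
  S → negative
  Longitude: split at 3 digits → 000° and 36.004′; 0 + 36.004/60 = 0.6000667
  E → positive
Point 3:
  Lat: 15 + 14.96/60 = 15.2493333
  N → positive
  λ: 1.286′ = 0.021433°; total 103.0214333
  W → negative
Point 4:
  Lat: 88 + 33.31/60 = 88.5551667
  hemisphere S, so the sign is −
  Lon: 34.763′ = 0.579383°; total 9.5793833
  hemisphere W, so the sign is −
Point 5:
  Latitude: 6° + 47/60 + 53.7/3600 = 6 + 0.783333 + 0.014917 = 6.7982500
  N ⇒ keep positive
  Lon: 146° + 1/60 + 22.13/3600 = 146 + 0.016667 + 0.006147 = 146.0228139
  E ⇒ keep positive
Point 6:
  φ: 3.96′ = 0.066000°; total 0.0660000
  hemisphere S, so the sign is −
  Longitude: 0 + 10.292/60 = 0.1715333
  hemisphere W, so the sign is −

1. 14.640828, 4.285000
2. -69.594121, 0.600067
3. 15.249333, -103.021433
4. -88.555167, -9.579383
5. 6.798250, 146.022814
6. -0.066000, -0.171533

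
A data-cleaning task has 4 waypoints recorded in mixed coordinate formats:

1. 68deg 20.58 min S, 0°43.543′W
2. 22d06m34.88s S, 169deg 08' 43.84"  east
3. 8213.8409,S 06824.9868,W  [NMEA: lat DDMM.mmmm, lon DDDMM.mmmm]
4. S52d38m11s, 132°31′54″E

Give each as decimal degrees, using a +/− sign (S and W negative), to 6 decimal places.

Point 1:
  Lat: 20.58′ = 0.343000°; total 68.3430000
  S → negative
  λ: 43.543′ = 0.725717°; total 0.7257167
  W → negative
Point 2:
  φ: 6′ + 34.88″ = 6.58133′; 22 + 6.58133/60 = 22.1096889
  S ⇒ negate
  λ: 8′ + 43.84″ = 8.73067′; 169 + 8.73067/60 = 169.1455111
  E → positive
Point 3:
  Lat: degrees = first 2 digits = 82, minutes = 13.8409; 82 + 13.8409/60 = 82.2306817
  S → negative
  Longitude: degrees = first 3 digits = 68, minutes = 24.9868; 68 + 24.9868/60 = 68.4164467
  W → negative
Point 4:
  Lat: 38′ + 11″ = 38.18333′; 52 + 38.18333/60 = 52.6363889
  hemisphere S, so the sign is −
  λ: 132 + 31/60 + 54/3600 = 132.5316667
  E → positive

1. -68.343000, -0.725717
2. -22.109689, 169.145511
3. -82.230682, -68.416447
4. -52.636389, 132.531667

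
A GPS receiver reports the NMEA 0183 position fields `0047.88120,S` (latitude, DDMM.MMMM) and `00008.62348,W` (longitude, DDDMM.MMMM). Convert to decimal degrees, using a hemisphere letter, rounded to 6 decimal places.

0.798020° S, 0.143725° W

Lat: degrees = first 2 digits = 0, minutes = 47.8812; 0 + 47.8812/60 = 0.7980200
λ: degrees = first 3 digits = 0, minutes = 8.62348; 0 + 8.62348/60 = 0.1437247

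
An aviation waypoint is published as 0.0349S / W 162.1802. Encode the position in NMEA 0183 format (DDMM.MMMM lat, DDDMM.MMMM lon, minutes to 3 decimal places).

0002.094,S / 16210.812,W

φ: minutes = (0.034900 − 0) × 60 = 2.09400
Lon: minutes = (162.180200 − 162) × 60 = 10.81200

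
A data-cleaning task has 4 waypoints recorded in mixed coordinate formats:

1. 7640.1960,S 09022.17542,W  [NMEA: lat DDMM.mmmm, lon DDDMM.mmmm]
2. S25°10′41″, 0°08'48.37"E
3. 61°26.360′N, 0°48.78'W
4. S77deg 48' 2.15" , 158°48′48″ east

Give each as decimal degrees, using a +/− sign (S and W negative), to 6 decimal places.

1. -76.669933, -90.369590
2. -25.178056, 0.146769
3. 61.439333, -0.813000
4. -77.800597, 158.813333

Point 1:
  φ: degrees = first 2 digits = 76, minutes = 40.196; 76 + 40.196/60 = 76.6699333
  S ⇒ negate
  Lon: degrees = first 3 digits = 90, minutes = 22.17542; 90 + 22.17542/60 = 90.3695903
  hemisphere W, so the sign is −
Point 2:
  Latitude: 10′ + 41″ = 10.68333′; 25 + 10.68333/60 = 25.1780556
  hemisphere S, so the sign is −
  λ: 8′ + 48.37″ = 8.80617′; 0 + 8.80617/60 = 0.1467694
  E → positive
Point 3:
  φ: 61 + 26.36/60 = 61.4393333
  N ⇒ keep positive
  Longitude: 0 + 48.78/60 = 0.8130000
  hemisphere W, so the sign is −
Point 4:
  Latitude: 48′ + 2.15″ = 48.03583′; 77 + 48.03583/60 = 77.8005972
  S ⇒ negate
  Lon: 48′ + 48″ = 48.80000′; 158 + 48.80000/60 = 158.8133333
  E → positive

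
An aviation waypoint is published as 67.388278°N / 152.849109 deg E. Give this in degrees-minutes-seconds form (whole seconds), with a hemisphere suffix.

φ: whole degrees 67; 23.29668′ → 23′ and 17.80″
Lon: 0.849109 × 60 = 50.94654′ → 50′, remainder × 60 = 56.79″

67°23′18″ N, 152°50′57″ E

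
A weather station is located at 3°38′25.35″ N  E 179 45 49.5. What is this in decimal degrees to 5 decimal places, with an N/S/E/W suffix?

3.64038° N, 179.76375° E

Latitude: 38′ + 25.35″ = 38.42250′; 3 + 38.42250/60 = 3.640375
λ: 179° + 45/60 + 49.5/3600 = 179 + 0.750000 + 0.013750 = 179.763750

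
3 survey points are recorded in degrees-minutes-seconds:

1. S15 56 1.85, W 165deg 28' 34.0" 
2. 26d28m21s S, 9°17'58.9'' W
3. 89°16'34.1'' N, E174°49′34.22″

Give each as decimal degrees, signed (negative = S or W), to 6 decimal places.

1. -15.933847, -165.476111
2. -26.472500, -9.299694
3. 89.276139, 174.826172

Point 1:
  φ: 56′ + 1.85″ = 56.03083′; 15 + 56.03083/60 = 15.9338472
  S → negative
  Lon: 165° + 28/60 + 34/3600 = 165 + 0.466667 + 0.009444 = 165.4761111
  hemisphere W, so the sign is −
Point 2:
  φ: 26 + 28/60 + 21/3600 = 26.4725000
  S → negative
  λ: 9 + 17/60 + 58.9/3600 = 9.2996944
  W → negative
Point 3:
  Lat: 89 + 16/60 + 34.1/3600 = 89.2761389
  N → positive
  Longitude: 174° + 49/60 + 34.22/3600 = 174 + 0.816667 + 0.009506 = 174.8261722
  E ⇒ keep positive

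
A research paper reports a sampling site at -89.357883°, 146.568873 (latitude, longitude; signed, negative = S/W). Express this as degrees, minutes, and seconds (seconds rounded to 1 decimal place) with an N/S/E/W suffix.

89°21′28.4″ S, 146°34′7.9″ E

Latitude is negative → S; |value| = 89.357883
φ: 0.357883° → 21.47298′; 0.47298 × 60 = 28.379″
Lon: 0.568873° → 34.13238′; 0.13238 × 60 = 7.943″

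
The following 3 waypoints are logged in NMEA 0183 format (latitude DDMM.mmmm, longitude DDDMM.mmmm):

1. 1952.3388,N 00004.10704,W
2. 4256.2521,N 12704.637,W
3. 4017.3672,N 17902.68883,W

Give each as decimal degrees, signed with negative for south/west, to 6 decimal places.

Point 1:
  Lat: degrees = first 2 digits = 19, minutes = 52.3388; 19 + 52.3388/60 = 19.8723133
  N ⇒ keep positive
  Longitude: degrees = first 3 digits = 0, minutes = 4.10704; 0 + 4.10704/60 = 0.0684507
  W ⇒ negate
Point 2:
  Latitude: degrees = first 2 digits = 42, minutes = 56.2521; 42 + 56.2521/60 = 42.9375350
  N → positive
  Lon: split at 3 digits → 127° and 4.637′; 127 + 4.637/60 = 127.0772833
  hemisphere W, so the sign is −
Point 3:
  Lat: degrees = first 2 digits = 40, minutes = 17.3672; 40 + 17.3672/60 = 40.2894533
  N ⇒ keep positive
  λ: split at 3 digits → 179° and 2.68883′; 179 + 2.68883/60 = 179.0448138
  hemisphere W, so the sign is −

1. 19.872313, -0.068451
2. 42.937535, -127.077283
3. 40.289453, -179.044814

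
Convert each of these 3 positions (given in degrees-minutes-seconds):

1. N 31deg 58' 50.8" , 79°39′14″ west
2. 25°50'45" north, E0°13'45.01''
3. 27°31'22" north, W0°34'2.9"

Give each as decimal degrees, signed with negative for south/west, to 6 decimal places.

1. 31.980778, -79.653889
2. 25.845833, 0.229169
3. 27.522778, -0.567472

Point 1:
  Latitude: 31° + 58/60 + 50.8/3600 = 31 + 0.966667 + 0.014111 = 31.9807778
  N → positive
  Longitude: 79 + 39/60 + 14/3600 = 79.6538889
  W → negative
Point 2:
  φ: 25° + 50/60 + 45/3600 = 25 + 0.833333 + 0.012500 = 25.8458333
  N → positive
  Lon: 0 + 13/60 + 45.01/3600 = 0.2291694
  E → positive
Point 3:
  Latitude: 27° + 31/60 + 22/3600 = 27 + 0.516667 + 0.006111 = 27.5227778
  N ⇒ keep positive
  Lon: 0° + 34/60 + 2.9/3600 = 0 + 0.566667 + 0.000806 = 0.5674722
  W → negative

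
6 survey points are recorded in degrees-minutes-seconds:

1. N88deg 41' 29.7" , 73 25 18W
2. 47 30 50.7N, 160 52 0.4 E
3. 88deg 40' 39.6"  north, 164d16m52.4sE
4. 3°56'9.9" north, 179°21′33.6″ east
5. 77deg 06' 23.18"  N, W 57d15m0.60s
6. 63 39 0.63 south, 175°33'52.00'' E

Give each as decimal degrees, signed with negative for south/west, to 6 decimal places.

1. 88.691583, -73.421667
2. 47.514083, 160.866778
3. 88.677667, 164.281222
4. 3.936083, 179.359333
5. 77.106439, -57.250167
6. -63.650175, 175.564444

Point 1:
  φ: 41′ + 29.7″ = 41.49500′; 88 + 41.49500/60 = 88.6915833
  N → positive
  λ: 25′ + 18″ = 25.30000′; 73 + 25.30000/60 = 73.4216667
  W → negative
Point 2:
  φ: 47° + 30/60 + 50.7/3600 = 47 + 0.500000 + 0.014083 = 47.5140833
  N → positive
  Longitude: 160° + 52/60 + 0.4/3600 = 160 + 0.866667 + 0.000111 = 160.8667778
  E → positive
Point 3:
  Latitude: 88° + 40/60 + 39.6/3600 = 88 + 0.666667 + 0.011000 = 88.6776667
  N → positive
  Lon: 16′ + 52.4″ = 16.87333′; 164 + 16.87333/60 = 164.2812222
  E ⇒ keep positive
Point 4:
  φ: 3° + 56/60 + 9.9/3600 = 3 + 0.933333 + 0.002750 = 3.9360833
  N ⇒ keep positive
  Lon: 179° + 21/60 + 33.6/3600 = 179 + 0.350000 + 0.009333 = 179.3593333
  E ⇒ keep positive
Point 5:
  φ: 77° + 6/60 + 23.18/3600 = 77 + 0.100000 + 0.006439 = 77.1064389
  N ⇒ keep positive
  λ: 57 + 15/60 + 0.6/3600 = 57.2501667
  hemisphere W, so the sign is −
Point 6:
  Lat: 63 + 39/60 + 0.63/3600 = 63.6501750
  hemisphere S, so the sign is −
  Longitude: 175 + 33/60 + 52/3600 = 175.5644444
  E → positive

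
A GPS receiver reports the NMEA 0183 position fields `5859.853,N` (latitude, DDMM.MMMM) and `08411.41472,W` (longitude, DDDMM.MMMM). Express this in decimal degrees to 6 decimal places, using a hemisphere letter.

58.997550° N, 84.190245° W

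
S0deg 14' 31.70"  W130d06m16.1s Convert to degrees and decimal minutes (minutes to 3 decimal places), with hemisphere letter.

φ: 14 + 31.7/60 = 14.52833′
λ: 6 + 16.1/60 = 6.26833′

0° 14.528′ S, 130° 6.268′ W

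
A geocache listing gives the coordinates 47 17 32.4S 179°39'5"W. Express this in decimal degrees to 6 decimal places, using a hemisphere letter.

φ: 47 + 17/60 + 32.4/3600 = 47.2923333
Lon: 179° + 39/60 + 5/3600 = 179 + 0.650000 + 0.001389 = 179.6513889

47.292333° S, 179.651389° W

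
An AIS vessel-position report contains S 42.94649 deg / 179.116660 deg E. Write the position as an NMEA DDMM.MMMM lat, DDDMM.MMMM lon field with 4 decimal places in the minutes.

Lat: 42° + 0.946490 × 60 = 42° 56.789400′
Lon: fractional part 0.116660 → 6.999600 minutes

4256.7894,S / 17906.9996,E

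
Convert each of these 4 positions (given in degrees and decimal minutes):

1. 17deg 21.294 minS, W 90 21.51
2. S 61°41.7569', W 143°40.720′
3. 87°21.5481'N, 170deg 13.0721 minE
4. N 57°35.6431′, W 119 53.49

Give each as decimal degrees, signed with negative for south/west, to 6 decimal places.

Point 1:
  Latitude: 21.294′ = 0.354900°; total 17.3549000
  S ⇒ negate
  Lon: 90 + 21.51/60 = 90.3585000
  W ⇒ negate
Point 2:
  φ: 61 + 41.7569/60 = 61.6959483
  S → negative
  Lon: 40.72′ = 0.678667°; total 143.6786667
  hemisphere W, so the sign is −
Point 3:
  Lat: 21.5481′ = 0.359135°; total 87.3591350
  N ⇒ keep positive
  Lon: 170 + 13.0721/60 = 170.2178683
  E → positive
Point 4:
  φ: 35.6431′ = 0.594052°; total 57.5940517
  N → positive
  Longitude: 119 + 53.49/60 = 119.8915000
  hemisphere W, so the sign is −

1. -17.354900, -90.358500
2. -61.695948, -143.678667
3. 87.359135, 170.217868
4. 57.594052, -119.891500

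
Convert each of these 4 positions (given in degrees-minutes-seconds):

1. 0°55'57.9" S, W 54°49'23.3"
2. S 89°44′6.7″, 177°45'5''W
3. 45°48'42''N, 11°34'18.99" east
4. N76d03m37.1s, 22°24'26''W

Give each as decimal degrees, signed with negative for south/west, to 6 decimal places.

1. -0.932750, -54.823139
2. -89.735194, -177.751389
3. 45.811667, 11.571942
4. 76.060306, -22.407222

Point 1:
  Lat: 55′ + 57.9″ = 55.96500′; 0 + 55.96500/60 = 0.9327500
  S → negative
  λ: 49′ + 23.3″ = 49.38833′; 54 + 49.38833/60 = 54.8231389
  hemisphere W, so the sign is −
Point 2:
  φ: 89 + 44/60 + 6.7/3600 = 89.7351944
  hemisphere S, so the sign is −
  λ: 45′ + 5″ = 45.08333′; 177 + 45.08333/60 = 177.7513889
  hemisphere W, so the sign is −
Point 3:
  Lat: 45 + 48/60 + 42/3600 = 45.8116667
  N → positive
  Longitude: 11 + 34/60 + 18.99/3600 = 11.5719417
  E ⇒ keep positive
Point 4:
  Lat: 3′ + 37.1″ = 3.61833′; 76 + 3.61833/60 = 76.0603056
  N → positive
  Lon: 24′ + 26″ = 24.43333′; 22 + 24.43333/60 = 22.4072222
  hemisphere W, so the sign is −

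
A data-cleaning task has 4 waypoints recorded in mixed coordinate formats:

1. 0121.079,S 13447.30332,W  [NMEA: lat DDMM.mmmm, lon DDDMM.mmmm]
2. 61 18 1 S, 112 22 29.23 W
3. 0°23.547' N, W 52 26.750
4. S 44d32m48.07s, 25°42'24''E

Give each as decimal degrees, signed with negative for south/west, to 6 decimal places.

1. -1.351317, -134.788389
2. -61.300278, -112.374786
3. 0.392450, -52.445833
4. -44.546686, 25.706667

Point 1:
  Latitude: degrees = first 2 digits = 1, minutes = 21.079; 1 + 21.079/60 = 1.3513167
  hemisphere S, so the sign is −
  λ: split at 3 digits → 134° and 47.30332′; 134 + 47.30332/60 = 134.7883887
  hemisphere W, so the sign is −
Point 2:
  Latitude: 61° + 18/60 + 1/3600 = 61 + 0.300000 + 0.000278 = 61.3002778
  S ⇒ negate
  Lon: 112° + 22/60 + 29.23/3600 = 112 + 0.366667 + 0.008119 = 112.3747861
  W ⇒ negate
Point 3:
  Latitude: 0 + 23.547/60 = 0.3924500
  N ⇒ keep positive
  λ: 52 + 26.75/60 = 52.4458333
  W ⇒ negate
Point 4:
  Lat: 44° + 32/60 + 48.07/3600 = 44 + 0.533333 + 0.013353 = 44.5466861
  S → negative
  Lon: 25 + 42/60 + 24/3600 = 25.7066667
  E ⇒ keep positive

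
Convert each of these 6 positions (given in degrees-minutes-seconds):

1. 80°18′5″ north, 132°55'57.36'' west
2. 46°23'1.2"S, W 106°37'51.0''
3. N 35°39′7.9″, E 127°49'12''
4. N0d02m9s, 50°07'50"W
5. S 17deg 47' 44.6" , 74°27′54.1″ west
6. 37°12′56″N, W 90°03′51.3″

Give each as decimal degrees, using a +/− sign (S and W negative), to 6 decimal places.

1. 80.301389, -132.932600
2. -46.383667, -106.630833
3. 35.652194, 127.820000
4. 0.035833, -50.130556
5. -17.795722, -74.465028
6. 37.215556, -90.064250

Point 1:
  φ: 80° + 18/60 + 5/3600 = 80 + 0.300000 + 0.001389 = 80.3013889
  N → positive
  Lon: 55′ + 57.36″ = 55.95600′; 132 + 55.95600/60 = 132.9326000
  hemisphere W, so the sign is −
Point 2:
  φ: 23′ + 1.2″ = 23.02000′; 46 + 23.02000/60 = 46.3836667
  S ⇒ negate
  λ: 106 + 37/60 + 51/3600 = 106.6308333
  hemisphere W, so the sign is −
Point 3:
  φ: 35° + 39/60 + 7.9/3600 = 35 + 0.650000 + 0.002194 = 35.6521944
  N → positive
  λ: 127° + 49/60 + 12/3600 = 127 + 0.816667 + 0.003333 = 127.8200000
  E → positive
Point 4:
  φ: 2′ + 9″ = 2.15000′; 0 + 2.15000/60 = 0.0358333
  N → positive
  Lon: 7′ + 50″ = 7.83333′; 50 + 7.83333/60 = 50.1305556
  hemisphere W, so the sign is −
Point 5:
  Lat: 47′ + 44.6″ = 47.74333′; 17 + 47.74333/60 = 17.7957222
  hemisphere S, so the sign is −
  λ: 74 + 27/60 + 54.1/3600 = 74.4650278
  hemisphere W, so the sign is −
Point 6:
  Latitude: 37 + 12/60 + 56/3600 = 37.2155556
  N → positive
  Longitude: 90° + 3/60 + 51.3/3600 = 90 + 0.050000 + 0.014250 = 90.0642500
  W ⇒ negate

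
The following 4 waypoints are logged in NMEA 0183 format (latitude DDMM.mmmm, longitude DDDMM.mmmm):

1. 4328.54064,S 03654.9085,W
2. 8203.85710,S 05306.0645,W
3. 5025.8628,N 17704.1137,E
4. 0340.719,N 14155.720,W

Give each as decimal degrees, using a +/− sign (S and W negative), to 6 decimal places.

Point 1:
  Lat: split at 2 digits → 43° and 28.54064′; 43 + 28.54064/60 = 43.4756773
  S → negative
  Lon: degrees = first 3 digits = 36, minutes = 54.9085; 36 + 54.9085/60 = 36.9151417
  W → negative
Point 2:
  φ: degrees = first 2 digits = 82, minutes = 3.8571; 82 + 3.8571/60 = 82.0642850
  S ⇒ negate
  Lon: split at 3 digits → 053° and 6.0645′; 53 + 6.0645/60 = 53.1010750
  hemisphere W, so the sign is −
Point 3:
  Lat: split at 2 digits → 50° and 25.8628′; 50 + 25.8628/60 = 50.4310467
  N → positive
  λ: split at 3 digits → 177° and 4.1137′; 177 + 4.1137/60 = 177.0685617
  E ⇒ keep positive
Point 4:
  φ: split at 2 digits → 03° and 40.719′; 3 + 40.719/60 = 3.6786500
  N → positive
  Longitude: degrees = first 3 digits = 141, minutes = 55.72; 141 + 55.72/60 = 141.9286667
  W → negative

1. -43.475677, -36.915142
2. -82.064285, -53.101075
3. 50.431047, 177.068562
4. 3.678650, -141.928667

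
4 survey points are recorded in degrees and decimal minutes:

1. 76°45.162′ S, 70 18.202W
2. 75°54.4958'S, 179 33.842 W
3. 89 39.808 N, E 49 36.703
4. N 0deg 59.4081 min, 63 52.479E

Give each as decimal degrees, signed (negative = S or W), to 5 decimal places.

Point 1:
  Lat: 45.162′ = 0.752700°; total 76.752700
  S ⇒ negate
  λ: 18.202′ = 0.303367°; total 70.303367
  W → negative
Point 2:
  φ: 54.4958′ = 0.908263°; total 75.908263
  hemisphere S, so the sign is −
  Lon: 179 + 33.842/60 = 179.564033
  hemisphere W, so the sign is −
Point 3:
  Latitude: 89 + 39.808/60 = 89.663467
  N → positive
  Longitude: 49 + 36.703/60 = 49.611717
  E → positive
Point 4:
  Lat: 0 + 59.4081/60 = 0.990135
  N → positive
  Lon: 63 + 52.479/60 = 63.874650
  E ⇒ keep positive

1. -76.75270, -70.30337
2. -75.90826, -179.56403
3. 89.66347, 49.61172
4. 0.99014, 63.87465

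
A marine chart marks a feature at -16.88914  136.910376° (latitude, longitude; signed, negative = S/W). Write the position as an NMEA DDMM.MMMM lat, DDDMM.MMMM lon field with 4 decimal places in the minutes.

Latitude is negative → S; |value| = 16.889140
φ: fractional part 0.889140 → 53.348400 minutes
Lon: 136° + 0.910376 × 60 = 136° 54.622560′

1653.3484,S / 13654.6226,E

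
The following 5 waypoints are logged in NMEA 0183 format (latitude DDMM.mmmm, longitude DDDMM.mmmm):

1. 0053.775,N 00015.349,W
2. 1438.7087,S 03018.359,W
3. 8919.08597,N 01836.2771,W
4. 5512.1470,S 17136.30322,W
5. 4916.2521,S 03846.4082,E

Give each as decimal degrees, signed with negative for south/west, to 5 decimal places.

1. 0.89625, -0.25582
2. -14.64515, -30.30598
3. 89.31810, -18.60462
4. -55.20245, -171.60505
5. -49.27087, 38.77347

Point 1:
  Lat: split at 2 digits → 00° and 53.775′; 0 + 53.775/60 = 0.896250
  N ⇒ keep positive
  Lon: split at 3 digits → 000° and 15.349′; 0 + 15.349/60 = 0.255817
  W ⇒ negate
Point 2:
  Lat: degrees = first 2 digits = 14, minutes = 38.7087; 14 + 38.7087/60 = 14.645145
  hemisphere S, so the sign is −
  Longitude: degrees = first 3 digits = 30, minutes = 18.359; 30 + 18.359/60 = 30.305983
  W ⇒ negate
Point 3:
  Latitude: degrees = first 2 digits = 89, minutes = 19.08597; 89 + 19.08597/60 = 89.318100
  N ⇒ keep positive
  Lon: split at 3 digits → 018° and 36.2771′; 18 + 36.2771/60 = 18.604618
  W ⇒ negate
Point 4:
  Lat: split at 2 digits → 55° and 12.147′; 55 + 12.147/60 = 55.202450
  S → negative
  Longitude: split at 3 digits → 171° and 36.30322′; 171 + 36.30322/60 = 171.605054
  W → negative
Point 5:
  φ: split at 2 digits → 49° and 16.2521′; 49 + 16.2521/60 = 49.270868
  S ⇒ negate
  Longitude: degrees = first 3 digits = 38, minutes = 46.4082; 38 + 46.4082/60 = 38.773470
  E → positive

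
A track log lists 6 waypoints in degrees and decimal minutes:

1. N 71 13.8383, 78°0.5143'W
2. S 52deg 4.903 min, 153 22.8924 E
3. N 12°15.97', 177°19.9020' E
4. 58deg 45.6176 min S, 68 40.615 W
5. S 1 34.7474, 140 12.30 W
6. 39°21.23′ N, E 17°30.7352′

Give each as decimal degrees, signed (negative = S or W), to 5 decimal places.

1. 71.23064, -78.00857
2. -52.08172, 153.38154
3. 12.26617, 177.33170
4. -58.76029, -68.67692
5. -1.57912, -140.20500
6. 39.35383, 17.51225

Point 1:
  Latitude: 13.8383′ = 0.230638°; total 71.230638
  N → positive
  Lon: 78 + 0.5143/60 = 78.008572
  W → negative
Point 2:
  Lat: 52 + 4.903/60 = 52.081717
  S ⇒ negate
  λ: 153 + 22.8924/60 = 153.381540
  E → positive
Point 3:
  Latitude: 12 + 15.97/60 = 12.266167
  N → positive
  λ: 177 + 19.902/60 = 177.331700
  E ⇒ keep positive
Point 4:
  Latitude: 58 + 45.6176/60 = 58.760293
  S → negative
  λ: 40.615′ = 0.676917°; total 68.676917
  W → negative
Point 5:
  φ: 34.7474′ = 0.579123°; total 1.579123
  S ⇒ negate
  λ: 140 + 12.3/60 = 140.205000
  hemisphere W, so the sign is −
Point 6:
  φ: 39 + 21.23/60 = 39.353833
  N ⇒ keep positive
  λ: 30.7352′ = 0.512253°; total 17.512253
  E ⇒ keep positive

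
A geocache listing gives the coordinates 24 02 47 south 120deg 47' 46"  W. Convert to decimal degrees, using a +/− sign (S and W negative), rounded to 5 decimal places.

φ: 24 + 2/60 + 47/3600 = 24.046389
S ⇒ negate
λ: 47′ + 46″ = 47.76667′; 120 + 47.76667/60 = 120.796111
hemisphere W, so the sign is −

-24.04639, -120.79611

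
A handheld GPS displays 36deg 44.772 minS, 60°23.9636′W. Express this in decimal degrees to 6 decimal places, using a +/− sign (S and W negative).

-36.746200, -60.399393

φ: 36 + 44.772/60 = 36.7462000
hemisphere S, so the sign is −
Longitude: 23.9636′ = 0.399393°; total 60.3993933
hemisphere W, so the sign is −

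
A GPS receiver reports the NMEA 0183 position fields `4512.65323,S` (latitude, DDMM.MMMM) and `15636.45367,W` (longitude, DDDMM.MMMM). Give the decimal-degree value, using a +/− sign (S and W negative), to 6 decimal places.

Lat: degrees = first 2 digits = 45, minutes = 12.65323; 45 + 12.65323/60 = 45.2108872
S → negative
λ: degrees = first 3 digits = 156, minutes = 36.45367; 156 + 36.45367/60 = 156.6075612
hemisphere W, so the sign is −

-45.210887, -156.607561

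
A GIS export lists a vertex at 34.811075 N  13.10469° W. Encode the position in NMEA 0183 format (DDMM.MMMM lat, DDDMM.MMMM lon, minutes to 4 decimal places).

3448.6645,N / 01306.2814,W

Latitude: 34° + 0.811075 × 60 = 34° 48.664500′
λ: fractional part 0.104690 → 6.281400 minutes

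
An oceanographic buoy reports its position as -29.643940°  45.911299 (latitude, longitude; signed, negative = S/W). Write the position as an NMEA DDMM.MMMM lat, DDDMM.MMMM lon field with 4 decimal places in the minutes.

2938.6364,S / 04554.6779,E

Latitude is negative → S; |value| = 29.643940
φ: fractional part 0.643940 → 38.636400 minutes
λ: fractional part 0.911299 → 54.677940 minutes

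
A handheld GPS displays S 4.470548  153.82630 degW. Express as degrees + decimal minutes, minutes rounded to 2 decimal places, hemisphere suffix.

4° 28.23′ S, 153° 49.58′ W

Lat: fractional part 0.470548 → 28.2329 minutes
λ: minutes = (153.826300 − 153) × 60 = 49.5780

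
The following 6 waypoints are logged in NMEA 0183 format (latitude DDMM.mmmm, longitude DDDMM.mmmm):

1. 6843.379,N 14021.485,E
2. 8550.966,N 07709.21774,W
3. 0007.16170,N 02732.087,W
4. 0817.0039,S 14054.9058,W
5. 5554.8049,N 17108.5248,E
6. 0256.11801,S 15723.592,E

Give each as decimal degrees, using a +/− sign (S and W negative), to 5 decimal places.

Point 1:
  Latitude: split at 2 digits → 68° and 43.379′; 68 + 43.379/60 = 68.722983
  N ⇒ keep positive
  Longitude: degrees = first 3 digits = 140, minutes = 21.485; 140 + 21.485/60 = 140.358083
  E → positive
Point 2:
  Lat: split at 2 digits → 85° and 50.966′; 85 + 50.966/60 = 85.849433
  N ⇒ keep positive
  λ: split at 3 digits → 077° and 9.21774′; 77 + 9.21774/60 = 77.153629
  hemisphere W, so the sign is −
Point 3:
  Lat: degrees = first 2 digits = 0, minutes = 7.1617; 0 + 7.1617/60 = 0.119362
  N ⇒ keep positive
  Longitude: split at 3 digits → 027° and 32.087′; 27 + 32.087/60 = 27.534783
  W ⇒ negate
Point 4:
  Lat: split at 2 digits → 08° and 17.0039′; 8 + 17.0039/60 = 8.283398
  S → negative
  Longitude: split at 3 digits → 140° and 54.9058′; 140 + 54.9058/60 = 140.915097
  hemisphere W, so the sign is −
Point 5:
  φ: split at 2 digits → 55° and 54.8049′; 55 + 54.8049/60 = 55.913415
  N ⇒ keep positive
  λ: degrees = first 3 digits = 171, minutes = 8.5248; 171 + 8.5248/60 = 171.142080
  E ⇒ keep positive
Point 6:
  Latitude: split at 2 digits → 02° and 56.11801′; 2 + 56.11801/60 = 2.935300
  S ⇒ negate
  λ: degrees = first 3 digits = 157, minutes = 23.592; 157 + 23.592/60 = 157.393200
  E ⇒ keep positive

1. 68.72298, 140.35808
2. 85.84943, -77.15363
3. 0.11936, -27.53478
4. -8.28340, -140.91510
5. 55.91342, 171.14208
6. -2.93530, 157.39320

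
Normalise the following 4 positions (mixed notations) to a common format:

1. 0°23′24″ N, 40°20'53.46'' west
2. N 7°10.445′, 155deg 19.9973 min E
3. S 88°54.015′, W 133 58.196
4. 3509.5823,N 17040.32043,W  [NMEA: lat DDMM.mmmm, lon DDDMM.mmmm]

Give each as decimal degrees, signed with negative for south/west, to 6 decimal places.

Point 1:
  φ: 23′ + 24″ = 23.40000′; 0 + 23.40000/60 = 0.3900000
  N → positive
  Lon: 40° + 20/60 + 53.46/3600 = 40 + 0.333333 + 0.014850 = 40.3481833
  hemisphere W, so the sign is −
Point 2:
  Lat: 7 + 10.445/60 = 7.1740833
  N → positive
  λ: 19.9973′ = 0.333288°; total 155.3332883
  E → positive
Point 3:
  Latitude: 88 + 54.015/60 = 88.9002500
  hemisphere S, so the sign is −
  Lon: 133 + 58.196/60 = 133.9699333
  W ⇒ negate
Point 4:
  φ: degrees = first 2 digits = 35, minutes = 9.5823; 35 + 9.5823/60 = 35.1597050
  N ⇒ keep positive
  Longitude: degrees = first 3 digits = 170, minutes = 40.32043; 170 + 40.32043/60 = 170.6720072
  hemisphere W, so the sign is −

1. 0.390000, -40.348183
2. 7.174083, 155.333288
3. -88.900250, -133.969933
4. 35.159705, -170.672007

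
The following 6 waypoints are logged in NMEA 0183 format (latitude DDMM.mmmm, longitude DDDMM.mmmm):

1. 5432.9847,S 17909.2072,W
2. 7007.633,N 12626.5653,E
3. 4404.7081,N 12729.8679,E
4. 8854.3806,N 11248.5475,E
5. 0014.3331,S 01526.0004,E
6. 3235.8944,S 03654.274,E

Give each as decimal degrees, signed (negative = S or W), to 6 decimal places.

1. -54.549745, -179.153453
2. 70.127217, 126.442755
3. 44.078468, 127.497798
4. 88.906343, 112.809125
5. -0.238885, 15.433340
6. -32.598240, 36.904567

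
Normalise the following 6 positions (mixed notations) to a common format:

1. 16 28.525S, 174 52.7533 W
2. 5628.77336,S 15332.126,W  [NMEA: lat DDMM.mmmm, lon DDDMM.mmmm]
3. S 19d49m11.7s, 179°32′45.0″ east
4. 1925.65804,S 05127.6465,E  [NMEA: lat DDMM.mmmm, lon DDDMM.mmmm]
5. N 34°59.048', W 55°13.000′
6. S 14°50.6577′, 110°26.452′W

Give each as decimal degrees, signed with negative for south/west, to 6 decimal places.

Point 1:
  φ: 16 + 28.525/60 = 16.4754167
  S → negative
  Lon: 52.7533′ = 0.879222°; total 174.8792217
  W → negative
Point 2:
  Latitude: degrees = first 2 digits = 56, minutes = 28.77336; 56 + 28.77336/60 = 56.4795560
  hemisphere S, so the sign is −
  λ: split at 3 digits → 153° and 32.126′; 153 + 32.126/60 = 153.5354333
  hemisphere W, so the sign is −
Point 3:
  Lat: 49′ + 11.7″ = 49.19500′; 19 + 49.19500/60 = 19.8199167
  S ⇒ negate
  Lon: 179 + 32/60 + 45/3600 = 179.5458333
  E → positive
Point 4:
  φ: split at 2 digits → 19° and 25.65804′; 19 + 25.65804/60 = 19.4276340
  S ⇒ negate
  Longitude: split at 3 digits → 051° and 27.6465′; 51 + 27.6465/60 = 51.4607750
  E → positive
Point 5:
  Lat: 34 + 59.048/60 = 34.9841333
  N → positive
  Longitude: 55 + 13/60 = 55.2166667
  hemisphere W, so the sign is −
Point 6:
  Lat: 14 + 50.6577/60 = 14.8442950
  S ⇒ negate
  Longitude: 26.452′ = 0.440867°; total 110.4408667
  W ⇒ negate

1. -16.475417, -174.879222
2. -56.479556, -153.535433
3. -19.819917, 179.545833
4. -19.427634, 51.460775
5. 34.984133, -55.216667
6. -14.844295, -110.440867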